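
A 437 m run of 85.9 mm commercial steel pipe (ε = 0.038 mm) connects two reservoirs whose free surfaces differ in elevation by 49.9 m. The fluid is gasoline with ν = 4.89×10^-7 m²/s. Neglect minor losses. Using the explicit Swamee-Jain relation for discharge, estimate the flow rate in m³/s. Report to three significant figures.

Swamee-Jain (Type II): Q = -0.965·√(gD⁵h_f/L)·ln[ε/(3.7D) + √(3.17ν²L/(gD³h_f))]
√(gD⁵h_f/L) = √(9.81·0.0859⁵·49.9/437) = 0.002289
ε/(3.7D) = 1.20×10^-4; √(3.17ν²L/(gD³h_f)) = 3.27×10^-5
Q = -0.965·0.002289·ln(1.522×10^-4) = 0.01942 m³/s
Check: V = 3.35 m/s, Re = 5.89×10^5, f = 0.01726, h_f = 50.2 m ≈ 49.9 m ✓

Q ≈ 0.0194 m³/s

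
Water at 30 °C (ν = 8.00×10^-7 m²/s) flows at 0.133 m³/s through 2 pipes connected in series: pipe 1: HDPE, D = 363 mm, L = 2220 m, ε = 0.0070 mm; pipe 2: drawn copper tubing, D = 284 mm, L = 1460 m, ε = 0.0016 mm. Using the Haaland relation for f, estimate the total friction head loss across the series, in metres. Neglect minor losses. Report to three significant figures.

Pipe 1: V = 1.285 m/s, Re = 5.83×10^5, ε/D = 1.93×10^-5, f = 0.01296, h_1 = f(L/D)V²/2g = 6.674 m
Pipe 2: V = 2.100 m/s, Re = 7.45×10^5, ε/D = 5.63×10^-6, f = 0.01226, h_2 = f(L/D)V²/2g = 14.16 m
Series → Q common, losses add: H = Σh = 20.83 m

H ≈ 20.8 m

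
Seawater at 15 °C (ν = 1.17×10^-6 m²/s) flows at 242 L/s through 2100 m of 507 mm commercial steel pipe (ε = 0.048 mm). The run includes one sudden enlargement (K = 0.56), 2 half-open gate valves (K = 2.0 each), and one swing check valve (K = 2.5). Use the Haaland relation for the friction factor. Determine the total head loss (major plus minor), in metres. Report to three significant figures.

H_L ≈ 4.81 m

V = 4Q/(πD²) = 1.199 m/s; V²/2g = 0.07324 m
Re = 5.19×10^5, ε/D = 9.47×10^-5 → f = 0.01414 (Haaland)
Major: h_f = f(L/D)·V²/2g = 0.01414·4142·0.07324 = 4.289 m
Minor: ΣK = 7.06; h_m = ΣK·V²/2g = 0.5170 m
Total H_L = 4.289 + 0.5170 = 4.806 m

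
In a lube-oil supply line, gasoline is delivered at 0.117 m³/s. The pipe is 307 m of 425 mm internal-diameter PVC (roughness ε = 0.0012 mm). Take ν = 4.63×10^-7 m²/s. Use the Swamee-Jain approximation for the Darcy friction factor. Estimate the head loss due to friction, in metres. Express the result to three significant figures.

h_f ≈ 0.306 m

V = 4Q/(πD²) = 4·0.117/(π·0.425²) = 0.8247 m/s
Re = VD/ν = 0.8247·0.425/4.63×10^-7 = 7.57×10^5 → turbulent
ε/D = 0.0012/425 = 2.82×10^-6
Swamee-Jain: f = 0.01223
h_f = f(L/D)V²/(2g) = 0.01223·(307/0.425)·0.8247²/(2·9.81) = 0.3063 m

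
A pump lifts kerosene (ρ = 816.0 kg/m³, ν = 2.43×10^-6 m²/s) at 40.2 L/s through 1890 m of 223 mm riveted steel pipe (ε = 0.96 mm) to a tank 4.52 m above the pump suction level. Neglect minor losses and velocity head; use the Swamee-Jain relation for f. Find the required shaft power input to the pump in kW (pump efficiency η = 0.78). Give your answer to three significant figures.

P_shaft ≈ 7.60 kW

V = 4Q/(πD²) = 1.029 m/s; Re = 9.45×10^4; ε/D = 0.00430; f = 0.03039
h_f = f(L/D)V²/2g = 13.91 m
Total head H = z + h_f = 4.52 + 13.91 = 18.43 m
P_hyd = ρgQH = 816.0·9.81·0.0402·18.43 = 5.930 kW
P_shaft = P_hyd/η = 5.930/0.78 = 7.602 kW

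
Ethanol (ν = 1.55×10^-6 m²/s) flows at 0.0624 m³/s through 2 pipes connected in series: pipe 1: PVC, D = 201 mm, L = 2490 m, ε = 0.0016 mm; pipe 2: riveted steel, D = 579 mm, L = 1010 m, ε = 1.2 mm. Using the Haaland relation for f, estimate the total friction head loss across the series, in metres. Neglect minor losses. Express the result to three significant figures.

H ≈ 36.4 m

Pipe 1: V = 1.967 m/s, Re = 2.55×10^5, ε/D = 7.96×10^-6, f = 0.01485, h_1 = f(L/D)V²/2g = 36.25 m
Pipe 2: V = 0.2370 m/s, Re = 8.85×10^4, ε/D = 0.00207, f = 0.02534, h_2 = f(L/D)V²/2g = 0.1266 m
Series → Q common, losses add: H = Σh = 36.38 m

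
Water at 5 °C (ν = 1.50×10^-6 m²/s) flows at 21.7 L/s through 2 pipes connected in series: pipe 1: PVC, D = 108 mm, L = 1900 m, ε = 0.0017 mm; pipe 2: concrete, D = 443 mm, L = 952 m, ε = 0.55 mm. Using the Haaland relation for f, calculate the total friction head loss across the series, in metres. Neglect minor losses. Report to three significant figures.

H ≈ 80.9 m

Pipe 1: V = 2.369 m/s, Re = 1.71×10^5, ε/D = 1.57×10^-5, f = 0.01608, h_1 = f(L/D)V²/2g = 80.89 m
Pipe 2: V = 0.1408 m/s, Re = 4.16×10^4, ε/D = 0.00124, f = 0.02497, h_2 = f(L/D)V²/2g = 0.05422 m
Series → Q common, losses add: H = Σh = 80.94 m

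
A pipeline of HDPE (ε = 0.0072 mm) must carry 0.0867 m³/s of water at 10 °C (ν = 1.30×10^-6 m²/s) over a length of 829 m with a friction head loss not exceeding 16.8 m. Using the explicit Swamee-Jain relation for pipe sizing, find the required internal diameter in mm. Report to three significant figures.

D ≈ 215 mm

Swamee-Jain (Type III): D = 0.66·[ε^1.25·(LQ²/(gh_f))^4.75 + ν·Q^9.4·(L/(gh_f))^5.2]^0.04
LQ²/(gh_f) = 0.03781; L/(gh_f) = 5.030
Term 1 = ε^1.25·(…)^4.75 = 6.54×10^-14; Term 2 = ν·Q^9.4·(…)^5.2 = 6.02×10^-13
D = 0.66·(6.54×10^-14 + 6.02×10^-13)^0.04 = 0.2150 m = 215 mm
Check: V = 2.39 m/s, Re = 3.95×10^5, f = 0.01411, h_f = 15.8 m ≈ 16.8 m ✓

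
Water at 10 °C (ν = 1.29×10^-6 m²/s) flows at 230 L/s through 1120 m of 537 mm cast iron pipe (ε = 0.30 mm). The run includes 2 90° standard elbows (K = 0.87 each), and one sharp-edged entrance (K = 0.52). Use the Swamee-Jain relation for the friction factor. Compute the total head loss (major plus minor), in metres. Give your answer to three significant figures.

V = 4Q/(πD²) = 1.016 m/s; V²/2g = 0.05256 m
Re = 4.23×10^5, ε/D = 5.59×10^-4 → f = 0.01828 (Swamee-Jain)
Major: h_f = f(L/D)·V²/2g = 0.01828·2086·0.05256 = 2.004 m
Minor: ΣK = 2.26; h_m = ΣK·V²/2g = 0.1188 m
Total H_L = 2.004 + 0.1188 = 2.123 m

H_L ≈ 2.12 m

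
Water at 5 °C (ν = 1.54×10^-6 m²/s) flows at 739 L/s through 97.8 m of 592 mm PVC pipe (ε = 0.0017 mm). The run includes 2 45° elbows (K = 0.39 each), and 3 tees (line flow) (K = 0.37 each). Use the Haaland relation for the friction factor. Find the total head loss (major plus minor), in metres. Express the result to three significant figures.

H_L ≈ 1.40 m

V = 4Q/(πD²) = 2.685 m/s; V²/2g = 0.3674 m
Re = 1.03×10^6, ε/D = 2.87×10^-6 → f = 0.01157 (Haaland)
Major: h_f = f(L/D)·V²/2g = 0.01157·165.2·0.3674 = 0.7024 m
Minor: ΣK = 1.89; h_m = ΣK·V²/2g = 0.6944 m
Total H_L = 0.7024 + 0.6944 = 1.397 m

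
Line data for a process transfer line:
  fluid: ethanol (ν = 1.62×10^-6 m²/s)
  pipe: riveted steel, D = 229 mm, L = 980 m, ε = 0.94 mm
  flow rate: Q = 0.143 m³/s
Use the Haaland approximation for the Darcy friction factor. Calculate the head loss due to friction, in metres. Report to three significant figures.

h_f ≈ 76.0 m

V = 4Q/(πD²) = 4·0.143/(π·0.229²) = 3.472 m/s
Re = VD/ν = 3.472·0.229/1.62×10^-6 = 4.91×10^5 → turbulent
ε/D = 0.94/229 = 0.00410
Haaland: f = 0.02889
h_f = f(L/D)V²/(2g) = 0.02889·(980/0.229)·3.472²/(2·9.81) = 75.96 m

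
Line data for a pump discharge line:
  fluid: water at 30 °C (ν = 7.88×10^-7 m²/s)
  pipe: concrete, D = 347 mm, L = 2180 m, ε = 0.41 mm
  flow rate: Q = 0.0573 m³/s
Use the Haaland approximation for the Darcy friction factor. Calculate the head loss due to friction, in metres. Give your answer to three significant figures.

V = 4Q/(πD²) = 4·0.0573/(π·0.347²) = 0.6059 m/s
Re = VD/ν = 0.6059·0.347/7.88×10^-7 = 2.67×10^5 → turbulent
ε/D = 0.41/347 = 0.00118
Haaland: f = 0.02135
h_f = f(L/D)V²/(2g) = 0.02135·(2180/0.347)·0.6059²/(2·9.81) = 2.509 m

h_f ≈ 2.51 m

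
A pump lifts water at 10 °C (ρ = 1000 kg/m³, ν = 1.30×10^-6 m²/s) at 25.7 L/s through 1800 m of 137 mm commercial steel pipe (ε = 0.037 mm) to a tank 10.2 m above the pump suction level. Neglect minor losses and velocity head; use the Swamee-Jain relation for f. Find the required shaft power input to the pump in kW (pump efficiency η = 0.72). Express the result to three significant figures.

P_shaft ≈ 16.2 kW

V = 4Q/(πD²) = 1.743 m/s; Re = 1.84×10^5; ε/D = 2.70×10^-4; f = 0.01778
h_f = f(L/D)V²/2g = 36.19 m
Total head H = z + h_f = 10.2 + 36.19 = 46.39 m
P_hyd = ρgQH = 1000·9.81·0.0257·46.39 = 11.70 kW
P_shaft = P_hyd/η = 11.70/0.72 = 16.25 kW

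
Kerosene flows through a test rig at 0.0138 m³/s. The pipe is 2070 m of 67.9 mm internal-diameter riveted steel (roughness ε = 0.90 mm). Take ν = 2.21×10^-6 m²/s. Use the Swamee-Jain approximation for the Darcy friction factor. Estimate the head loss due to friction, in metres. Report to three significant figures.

V = 4Q/(πD²) = 4·0.0138/(π·0.0679²) = 3.811 m/s
Re = VD/ν = 3.811·0.0679/2.21×10^-6 = 1.17×10^5 → turbulent
ε/D = 0.90/67.9 = 0.0133
Swamee-Jain: f = 0.04244
h_f = f(L/D)V²/(2g) = 0.04244·(2070/0.0679)·3.811²/(2·9.81) = 957.7 m

h_f ≈ 958 m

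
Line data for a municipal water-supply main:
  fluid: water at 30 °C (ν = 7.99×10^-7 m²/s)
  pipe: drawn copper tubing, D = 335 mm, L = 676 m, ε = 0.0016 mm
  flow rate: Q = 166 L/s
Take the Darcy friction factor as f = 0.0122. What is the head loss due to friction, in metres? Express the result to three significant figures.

V = 4Q/(πD²) = 4·0.166/(π·0.335²) = 1.883 m/s
h_f = f(L/D)V²/(2g) = 0.01220·(676/0.335)·1.883²/(2·9.81) = 4.451 m

h_f ≈ 4.45 m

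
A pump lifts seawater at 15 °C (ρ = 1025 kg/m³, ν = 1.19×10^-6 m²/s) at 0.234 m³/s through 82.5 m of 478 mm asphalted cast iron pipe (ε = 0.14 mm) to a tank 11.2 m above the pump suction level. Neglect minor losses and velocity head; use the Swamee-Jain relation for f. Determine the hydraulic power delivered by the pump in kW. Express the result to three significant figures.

P_hyd ≈ 26.9 kW

V = 4Q/(πD²) = 1.304 m/s; Re = 5.24×10^5; ε/D = 2.93×10^-4; f = 0.01626
h_f = f(L/D)V²/2g = 0.2433 m
Total head H = z + h_f = 11.2 + 0.2433 = 11.44 m
P_hyd = ρgQH = 1025·9.81·0.234·11.44 = 26.93 kW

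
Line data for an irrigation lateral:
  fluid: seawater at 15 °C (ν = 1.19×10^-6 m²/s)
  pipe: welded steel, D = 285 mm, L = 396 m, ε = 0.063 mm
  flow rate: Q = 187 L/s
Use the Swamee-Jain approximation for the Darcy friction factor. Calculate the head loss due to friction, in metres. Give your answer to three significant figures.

h_f ≈ 9.32 m

V = 4Q/(πD²) = 4·0.187/(π·0.285²) = 2.931 m/s
Re = VD/ν = 2.931·0.285/1.19×10^-6 = 7.02×10^5 → turbulent
ε/D = 0.063/285 = 2.21×10^-4
Swamee-Jain: f = 0.01532
h_f = f(L/D)V²/(2g) = 0.01532·(396/0.285)·2.931²/(2·9.81) = 9.320 m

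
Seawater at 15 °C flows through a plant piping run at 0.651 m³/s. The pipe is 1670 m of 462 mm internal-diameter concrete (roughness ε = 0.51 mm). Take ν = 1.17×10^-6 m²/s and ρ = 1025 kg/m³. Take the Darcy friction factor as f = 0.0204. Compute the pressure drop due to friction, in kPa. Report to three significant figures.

V = 4Q/(πD²) = 4·0.651/(π·0.462²) = 3.883 m/s
h_f = f(L/D)V²/(2g) = 0.02040·(1670/0.462)·3.883²/(2·9.81) = 56.68 m
Δp = ρg·h_f = 1025·9.81·56.68 = 569.9 kPa

Δp ≈ 570 kPa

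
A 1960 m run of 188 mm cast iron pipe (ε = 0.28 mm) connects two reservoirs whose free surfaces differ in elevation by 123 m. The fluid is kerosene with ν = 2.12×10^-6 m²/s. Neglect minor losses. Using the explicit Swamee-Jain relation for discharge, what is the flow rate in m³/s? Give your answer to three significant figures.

Swamee-Jain (Type II): Q = -0.965·√(gD⁵h_f/L)·ln[ε/(3.7D) + √(3.17ν²L/(gD³h_f))]
√(gD⁵h_f/L) = √(9.81·0.188⁵·123/1960) = 0.01202
ε/(3.7D) = 4.03×10^-4; √(3.17ν²L/(gD³h_f)) = 5.90×10^-5
Q = -0.965·0.01202·ln(4.615×10^-4) = 0.08912 m³/s
Check: V = 3.21 m/s, Re = 2.85×10^5, f = 0.02261, h_f = 124 m ≈ 123 m ✓

Q ≈ 0.0891 m³/s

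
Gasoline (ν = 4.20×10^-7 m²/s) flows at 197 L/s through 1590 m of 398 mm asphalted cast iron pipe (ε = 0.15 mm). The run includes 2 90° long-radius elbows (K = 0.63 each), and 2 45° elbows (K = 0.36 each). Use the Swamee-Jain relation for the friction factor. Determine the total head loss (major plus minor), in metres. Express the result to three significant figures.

H_L ≈ 8.52 m

V = 4Q/(πD²) = 1.583 m/s; V²/2g = 0.1278 m
Re = 1.50×10^6, ε/D = 3.77×10^-4 → f = 0.01619 (Swamee-Jain)
Major: h_f = f(L/D)·V²/2g = 0.01619·3995·0.1278 = 8.268 m
Minor: ΣK = 1.98; h_m = ΣK·V²/2g = 0.2530 m
Total H_L = 8.268 + 0.2530 = 8.521 m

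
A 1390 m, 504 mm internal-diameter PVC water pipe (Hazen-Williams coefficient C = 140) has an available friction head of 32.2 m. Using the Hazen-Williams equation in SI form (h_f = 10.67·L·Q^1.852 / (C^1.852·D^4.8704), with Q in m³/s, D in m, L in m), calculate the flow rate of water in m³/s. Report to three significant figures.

Q ≈ 0.842 m³/s

Rearranging: Q = [h_f·C^1.852·D^4.8704 / (10.67·L)]^(1/1.852)
Q = [32.2·140^1.852·0.504^4.8704 / (10.67·1390)]^0.540 = 0.8424 m³/s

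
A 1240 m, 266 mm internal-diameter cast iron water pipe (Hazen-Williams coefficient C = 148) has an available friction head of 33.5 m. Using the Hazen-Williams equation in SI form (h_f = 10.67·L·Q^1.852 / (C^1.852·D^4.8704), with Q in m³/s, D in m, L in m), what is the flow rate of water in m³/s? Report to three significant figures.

Q ≈ 0.180 m³/s

Rearranging: Q = [h_f·C^1.852·D^4.8704 / (10.67·L)]^(1/1.852)
Q = [33.5·148^1.852·0.266^4.8704 / (10.67·1240)]^0.540 = 0.1802 m³/s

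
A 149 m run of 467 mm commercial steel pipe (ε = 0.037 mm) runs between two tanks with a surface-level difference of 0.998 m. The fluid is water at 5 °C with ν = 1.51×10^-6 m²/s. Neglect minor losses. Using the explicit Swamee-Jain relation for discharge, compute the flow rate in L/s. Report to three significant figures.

Swamee-Jain (Type II): Q = -0.965·√(gD⁵h_f/L)·ln[ε/(3.7D) + √(3.17ν²L/(gD³h_f))]
√(gD⁵h_f/L) = √(9.81·0.467⁵·0.998/149) = 0.03820
ε/(3.7D) = 2.14×10^-5; √(3.17ν²L/(gD³h_f)) = 3.29×10^-5
Q = -0.965·0.03820·ln(5.428×10^-5) = 0.3621 m³/s
Check: V = 2.11 m/s, Re = 6.54×10^5, f = 0.01377, h_f = 1.00 m ≈ 0.998 m ✓

Q ≈ 362 L/s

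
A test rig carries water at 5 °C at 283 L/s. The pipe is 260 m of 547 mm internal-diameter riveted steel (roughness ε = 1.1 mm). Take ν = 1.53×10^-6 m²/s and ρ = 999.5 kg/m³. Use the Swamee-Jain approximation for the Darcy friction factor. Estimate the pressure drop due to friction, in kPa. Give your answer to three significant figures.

Δp ≈ 8.27 kPa

V = 4Q/(πD²) = 4·0.283/(π·0.547²) = 1.204 m/s
Re = VD/ν = 1.204·0.547/1.53×10^-6 = 4.31×10^5 → turbulent
ε/D = 1.1/547 = 0.00201
Swamee-Jain: f = 0.02400
h_f = f(L/D)V²/(2g) = 0.02400·(260/0.547)·1.204²/(2·9.81) = 0.8432 m
Δp = ρg·h_f = 999.5·9.81·0.8432 = 8.268 kPa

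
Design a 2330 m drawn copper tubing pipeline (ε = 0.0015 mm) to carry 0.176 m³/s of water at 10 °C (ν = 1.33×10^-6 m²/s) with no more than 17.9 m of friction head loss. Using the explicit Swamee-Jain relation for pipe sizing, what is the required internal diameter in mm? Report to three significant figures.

Swamee-Jain (Type III): D = 0.66·[ε^1.25·(LQ²/(gh_f))^4.75 + ν·Q^9.4·(L/(gh_f))^5.2]^0.04
LQ²/(gh_f) = 0.4110; L/(gh_f) = 13.27
Term 1 = ε^1.25·(…)^4.75 = 7.69×10^-10; Term 2 = ν·Q^9.4·(…)^5.2 = 7.42×10^-8
D = 0.66·(7.69×10^-10 + 7.42×10^-8)^0.04 = 0.3424 m = 342 mm
Check: V = 1.91 m/s, Re = 4.92×10^5, f = 0.01320, h_f = 16.7 m ≈ 17.9 m ✓

D ≈ 342 mm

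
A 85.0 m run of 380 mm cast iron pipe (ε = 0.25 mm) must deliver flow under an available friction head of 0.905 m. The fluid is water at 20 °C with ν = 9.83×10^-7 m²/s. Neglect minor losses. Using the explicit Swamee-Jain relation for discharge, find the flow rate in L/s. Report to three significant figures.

Swamee-Jain (Type II): Q = -0.965·√(gD⁵h_f/L)·ln[ε/(3.7D) + √(3.17ν²L/(gD³h_f))]
√(gD⁵h_f/L) = √(9.81·0.380⁵·0.905/85.0) = 0.02877
ε/(3.7D) = 1.78×10^-4; √(3.17ν²L/(gD³h_f)) = 2.31×10^-5
Q = -0.965·0.02877·ln(2.009×10^-4) = 0.2363 m³/s
Check: V = 2.08 m/s, Re = 8.06×10^5, f = 0.01839, h_f = 0.910 m ≈ 0.905 m ✓

Q ≈ 236 L/s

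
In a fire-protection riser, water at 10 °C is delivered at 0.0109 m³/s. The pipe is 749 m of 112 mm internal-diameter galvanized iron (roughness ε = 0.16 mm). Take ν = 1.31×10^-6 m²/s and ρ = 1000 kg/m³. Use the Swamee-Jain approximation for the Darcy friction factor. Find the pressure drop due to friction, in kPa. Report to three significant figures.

Δp ≈ 97.5 kPa

V = 4Q/(πD²) = 4·0.0109/(π·0.112²) = 1.106 m/s
Re = VD/ν = 1.106·0.112/1.31×10^-6 = 9.46×10^4 → turbulent
ε/D = 0.16/112 = 0.00143
Swamee-Jain: f = 0.02383
h_f = f(L/D)V²/(2g) = 0.02383·(749/0.112)·1.106²/(2·9.81) = 9.943 m
Δp = ρg·h_f = 1000·9.81·9.943 = 97.54 kPa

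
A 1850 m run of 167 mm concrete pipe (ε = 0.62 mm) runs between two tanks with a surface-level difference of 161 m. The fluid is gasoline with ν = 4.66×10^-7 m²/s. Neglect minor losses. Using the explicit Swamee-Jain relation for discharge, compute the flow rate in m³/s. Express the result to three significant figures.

Swamee-Jain (Type II): Q = -0.965·√(gD⁵h_f/L)·ln[ε/(3.7D) + √(3.17ν²L/(gD³h_f))]
√(gD⁵h_f/L) = √(9.81·0.167⁵·161/1850) = 0.01053
ε/(3.7D) = 0.00100; √(3.17ν²L/(gD³h_f)) = 1.32×10^-5
Q = -0.965·0.01053·ln(0.001017) = 0.07003 m³/s
Check: V = 3.20 m/s, Re = 1.15×10^6, f = 0.02797, h_f = 161 m ≈ 161 m ✓

Q ≈ 0.0700 m³/s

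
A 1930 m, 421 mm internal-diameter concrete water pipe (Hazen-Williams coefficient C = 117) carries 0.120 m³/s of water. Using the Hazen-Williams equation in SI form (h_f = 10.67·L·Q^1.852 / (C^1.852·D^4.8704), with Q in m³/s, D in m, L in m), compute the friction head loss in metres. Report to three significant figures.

h_f = 10.67·1930·0.120^1.852 / (117^1.852·0.421^4.8704) = 4.055 m

h_f ≈ 4.05 m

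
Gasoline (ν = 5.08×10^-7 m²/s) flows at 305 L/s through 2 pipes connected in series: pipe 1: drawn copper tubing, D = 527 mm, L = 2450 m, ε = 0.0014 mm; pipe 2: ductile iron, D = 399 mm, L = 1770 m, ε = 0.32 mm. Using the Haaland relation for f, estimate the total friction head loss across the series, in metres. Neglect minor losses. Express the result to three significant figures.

H ≈ 30.4 m

Pipe 1: V = 1.398 m/s, Re = 1.45×10^6, ε/D = 2.66×10^-6, f = 0.01095, h_1 = f(L/D)V²/2g = 5.073 m
Pipe 2: V = 2.439 m/s, Re = 1.92×10^6, ε/D = 8.02×10^-4, f = 0.01882, h_2 = f(L/D)V²/2g = 25.32 m
Series → Q common, losses add: H = Σh = 30.40 m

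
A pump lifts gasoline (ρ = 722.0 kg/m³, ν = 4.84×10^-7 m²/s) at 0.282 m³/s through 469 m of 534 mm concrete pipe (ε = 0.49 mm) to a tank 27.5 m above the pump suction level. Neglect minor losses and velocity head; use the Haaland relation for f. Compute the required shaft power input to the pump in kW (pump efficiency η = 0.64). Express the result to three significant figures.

P_shaft ≈ 90.1 kW

V = 4Q/(πD²) = 1.259 m/s; Re = 1.39×10^6; ε/D = 9.18×10^-4; f = 0.01947
h_f = f(L/D)V²/2g = 1.382 m
Total head H = z + h_f = 27.5 + 1.382 = 28.88 m
P_hyd = ρgQH = 722.0·9.81·0.282·28.88 = 57.69 kW
P_shaft = P_hyd/η = 57.69/0.64 = 90.14 kW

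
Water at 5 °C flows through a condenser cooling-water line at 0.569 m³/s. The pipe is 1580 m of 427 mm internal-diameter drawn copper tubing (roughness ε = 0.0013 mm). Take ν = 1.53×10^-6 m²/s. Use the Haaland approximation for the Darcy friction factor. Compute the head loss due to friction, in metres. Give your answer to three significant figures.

h_f ≈ 34.1 m

V = 4Q/(πD²) = 4·0.569/(π·0.427²) = 3.973 m/s
Re = VD/ν = 3.973·0.427/1.53×10^-6 = 1.11×10^6 → turbulent
ε/D = 0.0013/427 = 3.04×10^-6
Haaland: f = 0.01144
h_f = f(L/D)V²/(2g) = 0.01144·(1580/0.427)·3.973²/(2·9.81) = 34.07 m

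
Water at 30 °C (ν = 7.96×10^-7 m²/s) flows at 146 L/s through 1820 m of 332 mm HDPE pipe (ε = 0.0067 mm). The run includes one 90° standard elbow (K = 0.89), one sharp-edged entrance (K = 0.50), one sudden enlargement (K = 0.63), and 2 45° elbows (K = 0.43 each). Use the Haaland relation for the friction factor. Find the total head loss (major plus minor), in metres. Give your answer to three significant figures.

H_L ≈ 10.4 m

V = 4Q/(πD²) = 1.687 m/s; V²/2g = 0.1450 m
Re = 7.03×10^5, ε/D = 2.02×10^-5 → f = 0.01260 (Haaland)
Major: h_f = f(L/D)·V²/2g = 0.01260·5482·0.1450 = 10.01 m
Minor: ΣK = 2.88; h_m = ΣK·V²/2g = 0.4175 m
Total H_L = 10.01 + 0.4175 = 10.43 m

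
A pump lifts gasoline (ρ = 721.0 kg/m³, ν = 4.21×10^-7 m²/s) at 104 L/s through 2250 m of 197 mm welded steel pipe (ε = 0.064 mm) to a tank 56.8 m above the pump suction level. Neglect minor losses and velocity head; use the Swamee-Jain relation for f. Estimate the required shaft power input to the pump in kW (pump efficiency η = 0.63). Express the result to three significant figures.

P_shaft ≈ 191 kW

V = 4Q/(πD²) = 3.412 m/s; Re = 1.60×10^6; ε/D = 3.25×10^-4; f = 0.01572
h_f = f(L/D)V²/2g = 106.5 m
Total head H = z + h_f = 56.8 + 106.5 = 163.3 m
P_hyd = ρgQH = 721.0·9.81·0.104·163.3 = 120.1 kW
P_shaft = P_hyd/η = 120.1/0.63 = 190.7 kW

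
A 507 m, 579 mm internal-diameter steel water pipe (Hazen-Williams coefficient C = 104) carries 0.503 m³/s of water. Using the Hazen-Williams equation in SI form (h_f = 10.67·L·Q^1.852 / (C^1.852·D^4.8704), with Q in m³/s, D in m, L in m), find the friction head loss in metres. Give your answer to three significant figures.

h_f = 10.67·507·0.503^1.852 / (104^1.852·0.579^4.8704) = 3.988 m

h_f ≈ 3.99 m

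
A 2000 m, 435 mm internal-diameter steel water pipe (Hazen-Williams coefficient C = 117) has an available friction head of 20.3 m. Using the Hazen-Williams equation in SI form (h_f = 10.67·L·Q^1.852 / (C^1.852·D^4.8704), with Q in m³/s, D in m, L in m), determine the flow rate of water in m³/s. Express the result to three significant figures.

Q ≈ 0.306 m³/s

Rearranging: Q = [h_f·C^1.852·D^4.8704 / (10.67·L)]^(1/1.852)
Q = [20.3·117^1.852·0.435^4.8704 / (10.67·2000)]^0.540 = 0.3061 m³/s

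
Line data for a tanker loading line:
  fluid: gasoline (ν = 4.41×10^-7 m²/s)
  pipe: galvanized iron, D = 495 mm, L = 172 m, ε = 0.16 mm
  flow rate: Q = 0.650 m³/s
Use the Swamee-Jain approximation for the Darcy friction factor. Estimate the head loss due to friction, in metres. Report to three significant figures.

V = 4Q/(πD²) = 4·0.650/(π·0.495²) = 3.378 m/s
Re = VD/ν = 3.378·0.495/4.41×10^-7 = 3.79×10^6 → turbulent
ε/D = 0.16/495 = 3.23×10^-4
Swamee-Jain: f = 0.01543
h_f = f(L/D)V²/(2g) = 0.01543·(172/0.495)·3.378²/(2·9.81) = 3.117 m

h_f ≈ 3.12 m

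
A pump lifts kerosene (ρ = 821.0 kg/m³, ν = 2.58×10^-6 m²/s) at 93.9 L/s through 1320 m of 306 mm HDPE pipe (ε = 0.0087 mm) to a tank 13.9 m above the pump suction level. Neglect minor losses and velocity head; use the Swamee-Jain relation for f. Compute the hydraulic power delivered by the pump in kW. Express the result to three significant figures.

V = 4Q/(πD²) = 1.277 m/s; Re = 1.51×10^5; ε/D = 2.84×10^-5; f = 0.01663
h_f = f(L/D)V²/2g = 5.961 m
Total head H = z + h_f = 13.9 + 5.961 = 19.86 m
P_hyd = ρgQH = 821.0·9.81·0.0939·19.86 = 15.02 kW

P_hyd ≈ 15.0 kW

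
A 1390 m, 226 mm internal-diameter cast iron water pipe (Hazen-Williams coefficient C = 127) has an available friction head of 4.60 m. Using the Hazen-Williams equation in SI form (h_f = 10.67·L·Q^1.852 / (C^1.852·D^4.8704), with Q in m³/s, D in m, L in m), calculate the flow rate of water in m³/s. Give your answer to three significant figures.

Q ≈ 0.0324 m³/s

Rearranging: Q = [h_f·C^1.852·D^4.8704 / (10.67·L)]^(1/1.852)
Q = [4.60·127^1.852·0.226^4.8704 / (10.67·1390)]^0.540 = 0.03242 m³/s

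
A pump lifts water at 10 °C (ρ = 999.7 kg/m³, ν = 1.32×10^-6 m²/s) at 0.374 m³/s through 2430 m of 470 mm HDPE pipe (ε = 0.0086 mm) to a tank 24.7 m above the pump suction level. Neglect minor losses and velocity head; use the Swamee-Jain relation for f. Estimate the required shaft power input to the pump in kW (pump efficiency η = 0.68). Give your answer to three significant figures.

V = 4Q/(πD²) = 2.156 m/s; Re = 7.68×10^5; ε/D = 1.83×10^-5; f = 0.01252
h_f = f(L/D)V²/2g = 15.33 m
Total head H = z + h_f = 24.7 + 15.33 = 40.03 m
P_hyd = ρgQH = 999.7·9.81·0.374·40.03 = 146.8 kW
P_shaft = P_hyd/η = 146.8/0.68 = 215.9 kW

P_shaft ≈ 216 kW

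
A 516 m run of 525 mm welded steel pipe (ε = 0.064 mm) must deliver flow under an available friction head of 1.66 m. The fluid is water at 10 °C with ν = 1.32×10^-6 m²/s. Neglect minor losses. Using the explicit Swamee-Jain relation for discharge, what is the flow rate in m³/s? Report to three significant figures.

Swamee-Jain (Type II): Q = -0.965·√(gD⁵h_f/L)·ln[ε/(3.7D) + √(3.17ν²L/(gD³h_f))]
√(gD⁵h_f/L) = √(9.81·0.525⁵·1.66/516) = 0.03548
ε/(3.7D) = 3.29×10^-5; √(3.17ν²L/(gD³h_f)) = 3.48×10^-5
Q = -0.965·0.03548·ln(6.772×10^-5) = 0.3287 m³/s
Check: V = 1.52 m/s, Re = 6.04×10^5, f = 0.01444, h_f = 1.67 m ≈ 1.66 m ✓

Q ≈ 0.329 m³/s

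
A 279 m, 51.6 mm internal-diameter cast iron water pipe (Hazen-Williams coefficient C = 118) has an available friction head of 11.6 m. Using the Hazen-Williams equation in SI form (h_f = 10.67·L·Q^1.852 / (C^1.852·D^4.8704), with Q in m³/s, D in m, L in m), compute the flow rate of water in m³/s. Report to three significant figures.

Q ≈ 0.00243 m³/s

Rearranging: Q = [h_f·C^1.852·D^4.8704 / (10.67·L)]^(1/1.852)
Q = [11.6·118^1.852·0.0516^4.8704 / (10.67·279)]^0.540 = 0.002429 m³/s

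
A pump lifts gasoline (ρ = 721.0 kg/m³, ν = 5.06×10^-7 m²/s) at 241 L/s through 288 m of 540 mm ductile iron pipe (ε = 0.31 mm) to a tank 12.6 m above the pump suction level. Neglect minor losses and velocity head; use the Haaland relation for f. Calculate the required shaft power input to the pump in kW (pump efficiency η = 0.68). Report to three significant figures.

P_shaft ≈ 32.9 kW

V = 4Q/(πD²) = 1.052 m/s; Re = 1.12×10^6; ε/D = 5.74×10^-4; f = 0.01762
h_f = f(L/D)V²/2g = 0.5304 m
Total head H = z + h_f = 12.6 + 0.5304 = 13.13 m
P_hyd = ρgQH = 721.0·9.81·0.241·13.13 = 22.38 kW
P_shaft = P_hyd/η = 22.38/0.68 = 32.91 kW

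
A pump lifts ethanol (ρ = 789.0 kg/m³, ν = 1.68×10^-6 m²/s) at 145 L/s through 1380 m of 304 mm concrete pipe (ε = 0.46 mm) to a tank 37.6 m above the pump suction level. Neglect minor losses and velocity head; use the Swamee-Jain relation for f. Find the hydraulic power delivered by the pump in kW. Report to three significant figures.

V = 4Q/(πD²) = 1.998 m/s; Re = 3.61×10^5; ε/D = 0.00151; f = 0.02252
h_f = f(L/D)V²/2g = 20.80 m
Total head H = z + h_f = 37.6 + 20.80 = 58.40 m
P_hyd = ρgQH = 789.0·9.81·0.145·58.40 = 65.54 kW

P_hyd ≈ 65.5 kW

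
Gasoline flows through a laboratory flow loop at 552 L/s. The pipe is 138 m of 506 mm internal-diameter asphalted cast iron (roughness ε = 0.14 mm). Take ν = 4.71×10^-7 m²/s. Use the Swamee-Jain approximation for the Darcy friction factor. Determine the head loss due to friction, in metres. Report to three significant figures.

V = 4Q/(πD²) = 4·0.552/(π·0.506²) = 2.745 m/s
Re = VD/ν = 2.745·0.506/4.71×10^-7 = 2.95×10^6 → turbulent
ε/D = 0.14/506 = 2.77×10^-4
Swamee-Jain: f = 0.01503
h_f = f(L/D)V²/(2g) = 0.01503·(138/0.506)·2.745²/(2·9.81) = 1.574 m

h_f ≈ 1.57 m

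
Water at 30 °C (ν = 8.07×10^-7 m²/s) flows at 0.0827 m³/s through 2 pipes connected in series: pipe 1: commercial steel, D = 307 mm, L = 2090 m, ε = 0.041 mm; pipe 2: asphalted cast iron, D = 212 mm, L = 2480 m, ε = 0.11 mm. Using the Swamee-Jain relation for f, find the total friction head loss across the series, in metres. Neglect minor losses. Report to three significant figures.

H ≈ 64.6 m

Pipe 1: V = 1.117 m/s, Re = 4.25×10^5, ε/D = 1.34×10^-4, f = 0.01510, h_1 = f(L/D)V²/2g = 6.542 m
Pipe 2: V = 2.343 m/s, Re = 6.15×10^5, ε/D = 5.19×10^-4, f = 0.01773, h_2 = f(L/D)V²/2g = 58.01 m
Series → Q common, losses add: H = Σh = 64.55 m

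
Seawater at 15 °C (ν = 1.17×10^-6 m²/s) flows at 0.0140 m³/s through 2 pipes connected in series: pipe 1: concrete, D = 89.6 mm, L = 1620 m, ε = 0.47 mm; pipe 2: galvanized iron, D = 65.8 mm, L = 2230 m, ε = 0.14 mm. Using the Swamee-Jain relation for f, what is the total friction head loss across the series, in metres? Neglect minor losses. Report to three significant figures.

Pipe 1: V = 2.220 m/s, Re = 1.70×10^5, ε/D = 0.00525, f = 0.03154, h_1 = f(L/D)V²/2g = 143.3 m
Pipe 2: V = 4.117 m/s, Re = 2.32×10^5, ε/D = 0.00213, f = 0.02472, h_2 = f(L/D)V²/2g = 723.7 m
Series → Q common, losses add: H = Σh = 867.0 m

H ≈ 867 m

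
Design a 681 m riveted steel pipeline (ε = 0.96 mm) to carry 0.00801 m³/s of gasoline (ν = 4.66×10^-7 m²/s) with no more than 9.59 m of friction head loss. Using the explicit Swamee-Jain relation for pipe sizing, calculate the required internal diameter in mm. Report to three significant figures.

D ≈ 109 mm

Swamee-Jain (Type III): D = 0.66·[ε^1.25·(LQ²/(gh_f))^4.75 + ν·Q^9.4·(L/(gh_f))^5.2]^0.04
LQ²/(gh_f) = 4.644×10^-4; L/(gh_f) = 7.239
Term 1 = ε^1.25·(…)^4.75 = 2.49×10^-20; Term 2 = ν·Q^9.4·(…)^5.2 = 2.71×10^-22
D = 0.66·(2.49×10^-20 + 2.71×10^-22)^0.04 = 0.1085 m = 109 mm
Check: V = 0.866 m/s, Re = 2.02×10^5, f = 0.03686, h_f = 8.84 m ≈ 9.59 m ✓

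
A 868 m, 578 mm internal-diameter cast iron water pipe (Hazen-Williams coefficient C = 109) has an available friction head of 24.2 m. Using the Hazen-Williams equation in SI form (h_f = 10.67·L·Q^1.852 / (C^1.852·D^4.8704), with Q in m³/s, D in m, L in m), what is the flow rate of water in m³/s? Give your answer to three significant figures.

Q ≈ 1.04 m³/s

Rearranging: Q = [h_f·C^1.852·D^4.8704 / (10.67·L)]^(1/1.852)
Q = [24.2·109^1.852·0.578^4.8704 / (10.67·868)]^0.540 = 1.039 m³/s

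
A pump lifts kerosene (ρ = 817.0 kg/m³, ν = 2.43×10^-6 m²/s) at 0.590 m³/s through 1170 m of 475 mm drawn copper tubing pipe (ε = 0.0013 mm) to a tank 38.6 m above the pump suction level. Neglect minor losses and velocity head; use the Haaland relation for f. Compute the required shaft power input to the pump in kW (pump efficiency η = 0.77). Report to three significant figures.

P_shaft ≈ 344 kW

V = 4Q/(πD²) = 3.329 m/s; Re = 6.51×10^5; ε/D = 2.74×10^-6; f = 0.01250
h_f = f(L/D)V²/2g = 17.40 m
Total head H = z + h_f = 38.6 + 17.40 = 56.00 m
P_hyd = ρgQH = 817.0·9.81·0.590·56.00 = 264.8 kW
P_shaft = P_hyd/η = 264.8/0.77 = 343.9 kW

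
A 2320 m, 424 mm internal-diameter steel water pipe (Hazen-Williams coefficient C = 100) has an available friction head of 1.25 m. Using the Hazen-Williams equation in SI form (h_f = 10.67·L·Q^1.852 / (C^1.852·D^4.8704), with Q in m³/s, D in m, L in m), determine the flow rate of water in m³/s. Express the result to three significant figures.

Q ≈ 0.0501 m³/s

Rearranging: Q = [h_f·C^1.852·D^4.8704 / (10.67·L)]^(1/1.852)
Q = [1.25·100^1.852·0.424^4.8704 / (10.67·2320)]^0.540 = 0.05012 m³/s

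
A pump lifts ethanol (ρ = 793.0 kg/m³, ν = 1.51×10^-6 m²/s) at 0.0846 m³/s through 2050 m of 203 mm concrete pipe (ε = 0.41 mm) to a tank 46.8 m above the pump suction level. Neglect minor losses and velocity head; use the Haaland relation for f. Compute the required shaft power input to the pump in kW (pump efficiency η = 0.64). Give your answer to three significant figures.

P_shaft ≈ 135 kW

V = 4Q/(πD²) = 2.614 m/s; Re = 3.51×10^5; ε/D = 0.00202; f = 0.02398
h_f = f(L/D)V²/2g = 84.33 m
Total head H = z + h_f = 46.8 + 84.33 = 131.1 m
P_hyd = ρgQH = 793.0·9.81·0.0846·131.1 = 86.30 kW
P_shaft = P_hyd/η = 86.30/0.64 = 134.8 kW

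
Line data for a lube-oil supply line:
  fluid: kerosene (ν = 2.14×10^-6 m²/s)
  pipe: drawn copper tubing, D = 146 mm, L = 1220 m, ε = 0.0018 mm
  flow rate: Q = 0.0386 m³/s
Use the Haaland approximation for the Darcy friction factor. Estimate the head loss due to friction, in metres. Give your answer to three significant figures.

h_f ≈ 36.9 m

V = 4Q/(πD²) = 4·0.0386/(π·0.146²) = 2.306 m/s
Re = VD/ν = 2.306·0.146/2.14×10^-6 = 1.57×10^5 → turbulent
ε/D = 0.0018/146 = 1.23×10^-5
Haaland: f = 0.01631
h_f = f(L/D)V²/(2g) = 0.01631·(1220/0.146)·2.306²/(2·9.81) = 36.93 m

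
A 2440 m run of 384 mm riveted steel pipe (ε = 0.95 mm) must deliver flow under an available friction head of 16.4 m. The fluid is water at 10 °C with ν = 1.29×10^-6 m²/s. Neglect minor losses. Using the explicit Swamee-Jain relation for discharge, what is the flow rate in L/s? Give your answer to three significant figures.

Q ≈ 164 L/s

Swamee-Jain (Type II): Q = -0.965·√(gD⁵h_f/L)·ln[ε/(3.7D) + √(3.17ν²L/(gD³h_f))]
√(gD⁵h_f/L) = √(9.81·0.384⁵·16.4/2440) = 0.02346
ε/(3.7D) = 6.69×10^-4; √(3.17ν²L/(gD³h_f)) = 3.76×10^-5
Q = -0.965·0.02346·ln(7.062×10^-4) = 0.1643 m³/s
Check: V = 1.42 m/s, Re = 4.22×10^5, f = 0.02530, h_f = 16.5 m ≈ 16.4 m ✓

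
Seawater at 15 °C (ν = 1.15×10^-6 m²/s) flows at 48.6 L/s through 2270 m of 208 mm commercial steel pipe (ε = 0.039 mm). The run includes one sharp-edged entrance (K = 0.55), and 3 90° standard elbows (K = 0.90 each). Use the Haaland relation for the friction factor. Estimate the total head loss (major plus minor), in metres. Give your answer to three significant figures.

V = 4Q/(πD²) = 1.430 m/s; V²/2g = 0.1043 m
Re = 2.59×10^5, ε/D = 1.88×10^-4 → f = 0.01624 (Haaland)
Major: h_f = f(L/D)·V²/2g = 0.01624·10913·0.1043 = 18.48 m
Minor: ΣK = 3.25; h_m = ΣK·V²/2g = 0.3389 m
Total H_L = 18.48 + 0.3389 = 18.82 m

H_L ≈ 18.8 m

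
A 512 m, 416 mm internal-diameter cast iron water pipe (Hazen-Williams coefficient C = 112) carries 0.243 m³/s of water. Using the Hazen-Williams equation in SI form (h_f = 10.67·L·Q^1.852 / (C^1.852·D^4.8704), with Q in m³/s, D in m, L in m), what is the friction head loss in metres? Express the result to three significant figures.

h_f = 10.67·512·0.243^1.852 / (112^1.852·0.416^4.8704) = 4.567 m

h_f ≈ 4.57 m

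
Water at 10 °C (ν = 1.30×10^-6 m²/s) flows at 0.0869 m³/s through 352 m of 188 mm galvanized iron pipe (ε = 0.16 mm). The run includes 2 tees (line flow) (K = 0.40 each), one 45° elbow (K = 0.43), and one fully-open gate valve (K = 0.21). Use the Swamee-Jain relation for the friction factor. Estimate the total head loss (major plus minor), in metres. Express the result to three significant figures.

H_L ≈ 19.2 m

V = 4Q/(πD²) = 3.131 m/s; V²/2g = 0.4995 m
Re = 4.53×10^5, ε/D = 8.51×10^-4 → f = 0.01975 (Swamee-Jain)
Major: h_f = f(L/D)·V²/2g = 0.01975·1872·0.4995 = 18.47 m
Minor: ΣK = 1.44; h_m = ΣK·V²/2g = 0.7193 m
Total H_L = 18.47 + 0.7193 = 19.19 m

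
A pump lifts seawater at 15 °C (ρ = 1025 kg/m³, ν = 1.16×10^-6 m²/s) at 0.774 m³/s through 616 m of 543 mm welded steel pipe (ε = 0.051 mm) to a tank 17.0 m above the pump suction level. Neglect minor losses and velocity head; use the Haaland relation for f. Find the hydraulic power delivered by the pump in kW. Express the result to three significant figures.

P_hyd ≈ 197 kW

V = 4Q/(πD²) = 3.342 m/s; Re = 1.56×10^6; ε/D = 9.39×10^-5; f = 0.01281
h_f = f(L/D)V²/2g = 8.273 m
Total head H = z + h_f = 17.0 + 8.273 = 25.27 m
P_hyd = ρgQH = 1025·9.81·0.774·25.27 = 196.7 kW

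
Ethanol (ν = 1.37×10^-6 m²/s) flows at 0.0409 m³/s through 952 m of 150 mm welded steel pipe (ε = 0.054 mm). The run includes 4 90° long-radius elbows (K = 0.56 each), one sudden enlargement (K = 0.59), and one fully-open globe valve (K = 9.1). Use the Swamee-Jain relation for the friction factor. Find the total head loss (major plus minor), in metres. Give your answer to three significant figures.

H_L ≈ 34.0 m

V = 4Q/(πD²) = 2.314 m/s; V²/2g = 0.2730 m
Re = 2.53×10^5, ε/D = 3.60×10^-4 → f = 0.01773 (Swamee-Jain)
Major: h_f = f(L/D)·V²/2g = 0.01773·6347·0.2730 = 30.73 m
Minor: ΣK = 11.9; h_m = ΣK·V²/2g = 3.257 m
Total H_L = 30.73 + 3.257 = 33.99 m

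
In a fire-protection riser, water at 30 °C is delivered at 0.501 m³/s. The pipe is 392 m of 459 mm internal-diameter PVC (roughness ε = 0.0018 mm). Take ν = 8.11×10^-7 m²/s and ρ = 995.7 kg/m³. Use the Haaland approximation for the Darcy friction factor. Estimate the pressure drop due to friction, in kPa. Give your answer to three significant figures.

V = 4Q/(πD²) = 4·0.501/(π·0.459²) = 3.028 m/s
Re = VD/ν = 3.028·0.459/8.11×10^-7 = 1.71×10^6 → turbulent
ε/D = 0.0018/459 = 3.92×10^-6
Haaland: f = 0.01070
h_f = f(L/D)V²/(2g) = 0.01070·(392/0.459)·3.028²/(2·9.81) = 4.270 m
Δp = ρg·h_f = 995.7·9.81·4.270 = 41.71 kPa

Δp ≈ 41.7 kPa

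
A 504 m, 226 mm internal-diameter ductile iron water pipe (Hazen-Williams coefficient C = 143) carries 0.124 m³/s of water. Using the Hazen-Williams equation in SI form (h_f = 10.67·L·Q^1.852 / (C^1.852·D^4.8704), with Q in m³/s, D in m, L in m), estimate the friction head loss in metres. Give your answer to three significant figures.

h_f = 10.67·504·0.124^1.852 / (143^1.852·0.226^4.8704) = 16.06 m

h_f ≈ 16.1 m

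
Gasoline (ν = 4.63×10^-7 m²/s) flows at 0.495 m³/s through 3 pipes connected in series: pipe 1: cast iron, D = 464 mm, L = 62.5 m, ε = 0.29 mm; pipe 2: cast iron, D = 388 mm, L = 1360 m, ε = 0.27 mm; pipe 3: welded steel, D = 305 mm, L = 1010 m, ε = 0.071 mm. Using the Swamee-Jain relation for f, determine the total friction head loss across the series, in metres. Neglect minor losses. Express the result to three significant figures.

H ≈ 170 m

Pipe 1: V = 2.927 m/s, Re = 2.93×10^6, ε/D = 6.25×10^-4, f = 0.01777, h_1 = f(L/D)V²/2g = 1.046 m
Pipe 2: V = 4.187 m/s, Re = 3.51×10^6, ε/D = 6.96×10^-4, f = 0.01817, h_2 = f(L/D)V²/2g = 56.91 m
Pipe 3: V = 6.775 m/s, Re = 4.46×10^6, ε/D = 2.33×10^-4, f = 0.01443, h_3 = f(L/D)V²/2g = 111.8 m
Series → Q common, losses add: H = Σh = 169.8 m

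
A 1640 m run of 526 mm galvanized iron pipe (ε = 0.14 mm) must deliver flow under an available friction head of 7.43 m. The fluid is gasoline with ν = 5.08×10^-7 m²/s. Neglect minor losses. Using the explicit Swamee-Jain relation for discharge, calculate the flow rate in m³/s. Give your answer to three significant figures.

Q ≈ 0.384 m³/s

Swamee-Jain (Type II): Q = -0.965·√(gD⁵h_f/L)·ln[ε/(3.7D) + √(3.17ν²L/(gD³h_f))]
√(gD⁵h_f/L) = √(9.81·0.526⁵·7.43/1640) = 0.04230
ε/(3.7D) = 7.19×10^-5; √(3.17ν²L/(gD³h_f)) = 1.12×10^-5
Q = -0.965·0.04230·ln(8.318×10^-5) = 0.3835 m³/s
Check: V = 1.76 m/s, Re = 1.83×10^6, f = 0.01510, h_f = 7.47 m ≈ 7.43 m ✓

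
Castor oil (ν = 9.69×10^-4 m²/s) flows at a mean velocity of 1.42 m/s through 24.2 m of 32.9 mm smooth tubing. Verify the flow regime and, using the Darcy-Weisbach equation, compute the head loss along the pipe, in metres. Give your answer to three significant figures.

h_f ≈ 100 m

Re = VD/ν = 1.42·0.03290/9.69×10^-4 = 48.2 → laminar (Re < 2300)
f = 64/Re = 1.327
h_f = f(L/D)V²/(2g) = 1.327·(24.2/0.03290)·1.42²/(2·9.81) = 100.3 m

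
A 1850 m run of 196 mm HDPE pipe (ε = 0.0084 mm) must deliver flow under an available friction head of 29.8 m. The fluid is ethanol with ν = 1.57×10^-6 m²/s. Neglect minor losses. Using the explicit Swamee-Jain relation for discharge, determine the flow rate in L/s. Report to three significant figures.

Q ≈ 60.6 L/s

Swamee-Jain (Type II): Q = -0.965·√(gD⁵h_f/L)·ln[ε/(3.7D) + √(3.17ν²L/(gD³h_f))]
√(gD⁵h_f/L) = √(9.81·0.196⁵·29.8/1850) = 0.006761
ε/(3.7D) = 1.16×10^-5; √(3.17ν²L/(gD³h_f)) = 8.10×10^-5
Q = -0.965·0.006761·ln(9.262×10^-5) = 0.06059 m³/s
Check: V = 2.01 m/s, Re = 2.51×10^5, f = 0.01531, h_f = 29.7 m ≈ 29.8 m ✓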